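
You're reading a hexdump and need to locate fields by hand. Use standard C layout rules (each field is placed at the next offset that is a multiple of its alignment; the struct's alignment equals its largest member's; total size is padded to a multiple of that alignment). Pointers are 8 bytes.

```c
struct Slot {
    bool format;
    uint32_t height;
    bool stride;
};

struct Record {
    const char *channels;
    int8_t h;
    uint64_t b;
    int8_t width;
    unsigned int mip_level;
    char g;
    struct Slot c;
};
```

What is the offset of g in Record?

Slot: @0: format [1B, align 1] → 1; +3 pad (align 4); @4: height [4B, align 4] → 8; @8: stride [1B, align 1] → 9; +3 tail pad (align 4); size 12, align 4
@0: channels [8B, align 8] → 8
@8: h [1B, align 1] → 9
+7 pad (align 8)
@16: b [8B, align 8] → 24
@24: width [1B, align 1] → 25
+3 pad (align 4)
@28: mip_level [4B, align 4] → 32
@32: g [1B, align 1] → 33

32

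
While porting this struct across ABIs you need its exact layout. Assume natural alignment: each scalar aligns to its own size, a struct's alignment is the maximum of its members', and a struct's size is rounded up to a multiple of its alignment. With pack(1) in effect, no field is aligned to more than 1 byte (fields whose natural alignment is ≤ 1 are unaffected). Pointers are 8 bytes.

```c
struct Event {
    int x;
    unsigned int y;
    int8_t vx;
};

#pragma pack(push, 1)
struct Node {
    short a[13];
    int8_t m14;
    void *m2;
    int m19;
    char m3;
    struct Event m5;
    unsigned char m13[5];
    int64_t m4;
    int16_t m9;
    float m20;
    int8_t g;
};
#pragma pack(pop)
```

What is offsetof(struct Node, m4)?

57

Event: 0..4  x  (4B, 4-aligned); 4..8  y  (4B, 4-aligned); 8..9  vx  (1B, 1-aligned); 9..12  -- tail padding (3B); sizeof = 12, alignof = 4
0..26  a  (26B, 1-aligned)
26..27  m14  (1B, 1-aligned)
27..35  m2  (8B, 1-aligned)
35..39  m19  (4B, 1-aligned)
39..40  m3  (1B, 1-aligned)
40..52  m5  (12B, 1-aligned)
52..57  m13  (5B, 1-aligned)
57..65  m4  (8B, 1-aligned)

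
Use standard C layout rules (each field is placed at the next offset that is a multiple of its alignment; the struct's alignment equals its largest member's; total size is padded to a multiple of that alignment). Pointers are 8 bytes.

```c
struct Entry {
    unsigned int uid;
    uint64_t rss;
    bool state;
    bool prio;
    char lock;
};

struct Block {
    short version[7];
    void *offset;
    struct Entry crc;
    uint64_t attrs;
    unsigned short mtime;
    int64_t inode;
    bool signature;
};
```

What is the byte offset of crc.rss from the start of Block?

32

Entry: @0: uid [4B, align 4] → 4; +4 pad (align 8); @8: rss [8B, align 8] → 16; @16: state [1B, align 1] → 17; @17: prio [1B, align 1] → 18; @18: lock [1B, align 1] → 19; +5 tail pad (align 8); size 24, align 8
@0: version [14B, align 2] → 14
+2 pad (align 8)
@16: offset [8B, align 8] → 24
@24: crc [24B, align 8] → 48
within Entry: rss at 8
24 + 8 = 32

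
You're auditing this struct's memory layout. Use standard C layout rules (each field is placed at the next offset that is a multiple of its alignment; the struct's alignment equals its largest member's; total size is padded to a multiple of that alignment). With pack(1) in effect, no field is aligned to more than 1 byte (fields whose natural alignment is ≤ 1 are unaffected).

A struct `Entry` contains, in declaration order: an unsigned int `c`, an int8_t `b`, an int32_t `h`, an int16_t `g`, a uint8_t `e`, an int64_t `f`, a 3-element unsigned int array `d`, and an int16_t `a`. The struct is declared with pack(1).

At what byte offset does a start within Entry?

32

0..4  c  (4B, 1-aligned)
4..5  b  (1B, 1-aligned)
5..9  h  (4B, 1-aligned)
9..11  g  (2B, 1-aligned)
11..12  e  (1B, 1-aligned)
12..20  f  (8B, 1-aligned)
20..32  d  (12B, 1-aligned)
32..34  a  (2B, 1-aligned)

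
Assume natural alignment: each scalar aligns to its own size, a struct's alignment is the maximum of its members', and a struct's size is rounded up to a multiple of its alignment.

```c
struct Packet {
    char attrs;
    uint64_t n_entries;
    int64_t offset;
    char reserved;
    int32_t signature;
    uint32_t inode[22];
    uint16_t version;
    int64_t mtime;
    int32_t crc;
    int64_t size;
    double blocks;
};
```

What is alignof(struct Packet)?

member alignments: attrs=1, n_entries=8, offset=8, reserved=1, signature=4, inode=4, version=2, mtime=8, crc=4, size=8, blocks=8
max = 8

8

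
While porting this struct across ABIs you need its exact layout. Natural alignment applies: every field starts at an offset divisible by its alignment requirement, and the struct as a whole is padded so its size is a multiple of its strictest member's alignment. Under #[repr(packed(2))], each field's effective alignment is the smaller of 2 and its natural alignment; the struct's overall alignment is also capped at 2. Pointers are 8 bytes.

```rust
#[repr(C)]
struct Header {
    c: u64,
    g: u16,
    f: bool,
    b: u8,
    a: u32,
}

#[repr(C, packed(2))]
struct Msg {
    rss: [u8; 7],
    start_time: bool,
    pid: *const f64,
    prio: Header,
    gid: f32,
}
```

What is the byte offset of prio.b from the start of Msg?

27

Header: 0..8  c  (8B, 8-aligned); 8..10  g  (2B, 2-aligned); 10..11  f  (1B, 1-aligned); 11..12  b  (1B, 1-aligned); 12..16  a  (4B, 4-aligned); sizeof = 16, alignof = 8
0..7  rss  (7B, 1-aligned)
7..8  start_time  (1B, 1-aligned)
8..16  pid  (8B, 2-aligned)
16..32  prio  (16B, 2-aligned)
within Header: b at 11
16 + 11 = 27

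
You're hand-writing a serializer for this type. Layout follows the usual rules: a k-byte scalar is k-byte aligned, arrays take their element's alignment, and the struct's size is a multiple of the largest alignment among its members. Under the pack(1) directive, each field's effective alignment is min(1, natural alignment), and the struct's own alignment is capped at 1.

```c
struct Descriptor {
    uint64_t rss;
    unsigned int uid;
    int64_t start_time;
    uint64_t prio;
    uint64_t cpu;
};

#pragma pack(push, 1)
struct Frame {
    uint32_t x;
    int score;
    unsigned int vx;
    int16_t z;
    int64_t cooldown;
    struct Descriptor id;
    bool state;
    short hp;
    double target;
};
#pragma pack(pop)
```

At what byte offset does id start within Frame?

22

Descriptor: @0: rss [8B, align 8] → 8; @8: uid [4B, align 4] → 12; +4 pad (align 8); @16: start_time [8B, align 8] → 24; @24: prio [8B, align 8] → 32; @32: cpu [8B, align 8] → 40; size 40, align 8
@0: x [4B, align 1] → 4
@4: score [4B, align 1] → 8
@8: vx [4B, align 1] → 12
@12: z [2B, align 1] → 14
@14: cooldown [8B, align 1] → 22
@22: id [40B, align 1] → 62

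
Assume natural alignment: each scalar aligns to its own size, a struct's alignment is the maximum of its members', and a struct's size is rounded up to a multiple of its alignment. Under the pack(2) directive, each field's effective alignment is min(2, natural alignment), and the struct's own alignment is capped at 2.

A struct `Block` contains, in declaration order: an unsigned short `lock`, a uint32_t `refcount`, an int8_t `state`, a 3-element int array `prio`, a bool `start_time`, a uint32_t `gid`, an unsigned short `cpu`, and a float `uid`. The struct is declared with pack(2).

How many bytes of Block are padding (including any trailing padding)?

0..2  lock  (2B, 2-aligned)
2..6  refcount  (4B, 2-aligned)
6..7  state  (1B, 1-aligned)
7..8  -- padding (1B)
8..20  prio  (12B, 2-aligned)
20..21  start_time  (1B, 1-aligned)
21..22  -- padding (1B)
22..26  gid  (4B, 2-aligned)
26..28  cpu  (2B, 2-aligned)
28..32  uid  (4B, 2-aligned)
sizeof = 32, alignof = 2
data bytes 30, size 32 → padding 2

2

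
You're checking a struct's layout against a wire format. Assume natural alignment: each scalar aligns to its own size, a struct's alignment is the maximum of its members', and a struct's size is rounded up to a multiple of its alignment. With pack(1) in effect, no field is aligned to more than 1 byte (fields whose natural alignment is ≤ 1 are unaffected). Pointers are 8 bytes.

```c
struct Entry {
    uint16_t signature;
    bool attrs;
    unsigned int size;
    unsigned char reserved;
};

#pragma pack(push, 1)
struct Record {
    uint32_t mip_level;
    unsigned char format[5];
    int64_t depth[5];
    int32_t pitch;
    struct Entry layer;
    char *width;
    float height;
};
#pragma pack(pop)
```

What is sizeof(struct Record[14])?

Entry: 0..2  signature  (2B, 2-aligned); 2..3  attrs  (1B, 1-aligned); 3..4  -- padding (1B); 4..8  size  (4B, 4-aligned); 8..9  reserved  (1B, 1-aligned); 9..12  -- tail padding (3B); sizeof = 12, alignof = 4
0..4  mip_level  (4B, 1-aligned)
4..9  format  (5B, 1-aligned)
9..49  depth  (40B, 1-aligned)
49..53  pitch  (4B, 1-aligned)
53..65  layer  (12B, 1-aligned)
65..73  width  (8B, 1-aligned)
73..77  height  (4B, 1-aligned)
sizeof = 77, alignof = 1
array of 14: 14 × 77 = 1078

1078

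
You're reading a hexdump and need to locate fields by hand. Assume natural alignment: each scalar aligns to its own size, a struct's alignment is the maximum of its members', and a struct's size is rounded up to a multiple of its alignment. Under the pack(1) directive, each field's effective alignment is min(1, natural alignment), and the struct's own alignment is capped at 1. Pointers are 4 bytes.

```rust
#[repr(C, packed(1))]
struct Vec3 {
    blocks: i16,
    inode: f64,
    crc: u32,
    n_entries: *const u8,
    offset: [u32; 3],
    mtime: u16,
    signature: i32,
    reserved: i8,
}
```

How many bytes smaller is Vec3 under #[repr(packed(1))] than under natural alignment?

11

natural layout:
  @0: blocks [2B, align 2] → 2
  +6 pad (align 8)
  @8: inode [8B, align 8] → 16
  @16: crc [4B, align 4] → 20
  @20: n_entries [4B, align 4] → 24
  @24: offset [12B, align 4] → 36
  @36: mtime [2B, align 2] → 38
  +2 pad (align 4)
  @40: signature [4B, align 4] → 44
  @44: reserved [1B, align 1] → 45
  +3 tail pad (align 8)
  size 48, align 8
packed(1) layout:
  @0: blocks [2B, align 1] → 2
  @2: inode [8B, align 1] → 10
  @10: crc [4B, align 1] → 14
  @14: n_entries [4B, align 1] → 18
  @18: offset [12B, align 1] → 30
  @30: mtime [2B, align 1] → 32
  @32: signature [4B, align 1] → 36
  @36: reserved [1B, align 1] → 37
  size 37, align 1
48 − 37 = 11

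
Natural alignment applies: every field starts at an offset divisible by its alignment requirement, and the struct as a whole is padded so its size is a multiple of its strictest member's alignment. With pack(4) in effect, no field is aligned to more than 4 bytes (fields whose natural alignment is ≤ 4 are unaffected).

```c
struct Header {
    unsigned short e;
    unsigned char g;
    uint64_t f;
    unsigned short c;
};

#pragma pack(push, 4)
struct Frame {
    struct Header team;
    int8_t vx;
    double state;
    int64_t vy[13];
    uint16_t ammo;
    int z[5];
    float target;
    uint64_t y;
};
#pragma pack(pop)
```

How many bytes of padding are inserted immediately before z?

Header: e at 0 (size 2, align 2) → ends 2; g at 2 (size 1, align 1) → ends 3; pad 5 to align 8 for f; f at 8 (size 8, align 8) → ends 16; c at 16 (size 2, align 2) → ends 18; tail pad 6 to reach multiple of 8; total 24 bytes, alignment 8
team at 0 (size 24, align 4) → ends 24
vx at 24 (size 1, align 1) → ends 25
pad 3 to align 4 for state
state at 28 (size 8, align 4) → ends 36
vy at 36 (size 104, align 4) → ends 140
ammo at 140 (size 2, align 2) → ends 142
pad 2 to align 4 for z
z at 144 (size 20, align 4) → ends 164

2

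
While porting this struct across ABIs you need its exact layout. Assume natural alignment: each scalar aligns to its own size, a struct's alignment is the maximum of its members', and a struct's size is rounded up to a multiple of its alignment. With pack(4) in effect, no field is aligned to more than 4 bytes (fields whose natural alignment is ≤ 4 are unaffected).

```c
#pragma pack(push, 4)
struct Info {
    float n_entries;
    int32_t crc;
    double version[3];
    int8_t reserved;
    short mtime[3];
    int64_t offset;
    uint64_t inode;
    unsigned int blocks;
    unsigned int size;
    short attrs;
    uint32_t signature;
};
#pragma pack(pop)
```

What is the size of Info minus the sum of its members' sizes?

3

0..4  n_entries  (4B, 4-aligned)
4..8  crc  (4B, 4-aligned)
8..32  version  (24B, 4-aligned)
32..33  reserved  (1B, 1-aligned)
33..34  -- padding (1B)
34..40  mtime  (6B, 2-aligned)
40..48  offset  (8B, 4-aligned)
48..56  inode  (8B, 4-aligned)
56..60  blocks  (4B, 4-aligned)
60..64  size  (4B, 4-aligned)
64..66  attrs  (2B, 2-aligned)
66..68  -- padding (2B)
68..72  signature  (4B, 4-aligned)
sizeof = 72, alignof = 4
data bytes 69, size 72 → padding 3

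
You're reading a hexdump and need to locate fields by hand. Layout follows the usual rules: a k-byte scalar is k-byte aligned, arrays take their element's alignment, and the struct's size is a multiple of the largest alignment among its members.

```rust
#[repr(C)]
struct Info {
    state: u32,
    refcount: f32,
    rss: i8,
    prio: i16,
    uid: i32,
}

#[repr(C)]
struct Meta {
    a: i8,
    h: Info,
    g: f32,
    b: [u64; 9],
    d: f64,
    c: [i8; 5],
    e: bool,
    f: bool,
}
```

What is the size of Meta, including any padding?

Info: @0: state [4B, align 4] → 4; @4: refcount [4B, align 4] → 8; @8: rss [1B, align 1] → 9; +1 pad (align 2); @10: prio [2B, align 2] → 12; @12: uid [4B, align 4] → 16; size 16, align 4
@0: a [1B, align 1] → 1
+3 pad (align 4)
@4: h [16B, align 4] → 20
@20: g [4B, align 4] → 24
@24: b [72B, align 8] → 96
@96: d [8B, align 8] → 104
@104: c [5B, align 1] → 109
@109: e [1B, align 1] → 110
@110: f [1B, align 1] → 111
+1 tail pad (align 8)
size 112, align 8

112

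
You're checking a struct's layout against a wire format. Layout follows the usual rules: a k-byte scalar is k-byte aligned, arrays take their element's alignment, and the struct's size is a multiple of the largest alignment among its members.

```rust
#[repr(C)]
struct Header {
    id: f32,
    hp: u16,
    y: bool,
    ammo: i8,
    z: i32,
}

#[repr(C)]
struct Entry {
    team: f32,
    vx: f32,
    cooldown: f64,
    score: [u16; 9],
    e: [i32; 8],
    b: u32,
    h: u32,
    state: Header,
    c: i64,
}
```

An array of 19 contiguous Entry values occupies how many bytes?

Header: 0..4  id  (4B, 4-aligned); 4..6  hp  (2B, 2-aligned); 6..7  y  (1B, 1-aligned); 7..8  ammo  (1B, 1-aligned); 8..12  z  (4B, 4-aligned); sizeof = 12, alignof = 4
0..4  team  (4B, 4-aligned)
4..8  vx  (4B, 4-aligned)
8..16  cooldown  (8B, 8-aligned)
16..34  score  (18B, 2-aligned)
34..36  -- padding (2B)
36..68  e  (32B, 4-aligned)
68..72  b  (4B, 4-aligned)
72..76  h  (4B, 4-aligned)
76..88  state  (12B, 4-aligned)
88..96  c  (8B, 8-aligned)
sizeof = 96, alignof = 8
array of 19: 19 × 96 = 1824

1824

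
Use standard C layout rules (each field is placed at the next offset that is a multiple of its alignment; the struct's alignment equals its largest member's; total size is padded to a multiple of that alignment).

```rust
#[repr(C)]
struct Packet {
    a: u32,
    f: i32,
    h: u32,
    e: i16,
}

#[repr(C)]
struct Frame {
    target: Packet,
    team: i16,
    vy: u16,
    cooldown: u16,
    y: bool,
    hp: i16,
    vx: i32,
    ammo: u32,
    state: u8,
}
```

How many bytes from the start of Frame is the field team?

16

Packet: a at 0 (size 4, align 4) → ends 4; f at 4 (size 4, align 4) → ends 8; h at 8 (size 4, align 4) → ends 12; e at 12 (size 2, align 2) → ends 14; tail pad 2 to reach multiple of 4; total 16 bytes, alignment 4
target at 0 (size 16, align 4) → ends 16
team at 16 (size 2, align 2) → ends 18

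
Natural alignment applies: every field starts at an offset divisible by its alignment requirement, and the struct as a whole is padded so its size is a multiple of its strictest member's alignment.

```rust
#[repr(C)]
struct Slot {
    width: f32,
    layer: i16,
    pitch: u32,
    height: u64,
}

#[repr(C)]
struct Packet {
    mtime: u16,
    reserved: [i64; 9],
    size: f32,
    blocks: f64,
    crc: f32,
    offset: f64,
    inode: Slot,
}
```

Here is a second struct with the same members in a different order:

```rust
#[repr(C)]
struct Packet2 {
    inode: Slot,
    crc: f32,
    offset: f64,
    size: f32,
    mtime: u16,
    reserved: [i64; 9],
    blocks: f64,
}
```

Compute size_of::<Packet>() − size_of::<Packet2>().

Slot: 0..4  width  (4B, 4-aligned); 4..6  layer  (2B, 2-aligned); 6..8  -- padding (2B); 8..12  pitch  (4B, 4-aligned); 12..16  -- padding (4B); 16..24  height  (8B, 8-aligned); sizeof = 24, alignof = 8
0..2  mtime  (2B, 2-aligned)
2..8  -- padding (6B)
8..80  reserved  (72B, 8-aligned)
80..84  size  (4B, 4-aligned)
84..88  -- padding (4B)
88..96  blocks  (8B, 8-aligned)
96..100  crc  (4B, 4-aligned)
100..104  -- padding (4B)
104..112  offset  (8B, 8-aligned)
112..136  inode  (24B, 8-aligned)
sizeof = 136, alignof = 8
— Packet2 —
0..24  inode  (24B, 8-aligned)
24..28  crc  (4B, 4-aligned)
28..32  -- padding (4B)
32..40  offset  (8B, 8-aligned)
40..44  size  (4B, 4-aligned)
44..46  mtime  (2B, 2-aligned)
46..48  -- padding (2B)
48..120  reserved  (72B, 8-aligned)
120..128  blocks  (8B, 8-aligned)
sizeof = 128, alignof = 8
136 − 128 = 8

8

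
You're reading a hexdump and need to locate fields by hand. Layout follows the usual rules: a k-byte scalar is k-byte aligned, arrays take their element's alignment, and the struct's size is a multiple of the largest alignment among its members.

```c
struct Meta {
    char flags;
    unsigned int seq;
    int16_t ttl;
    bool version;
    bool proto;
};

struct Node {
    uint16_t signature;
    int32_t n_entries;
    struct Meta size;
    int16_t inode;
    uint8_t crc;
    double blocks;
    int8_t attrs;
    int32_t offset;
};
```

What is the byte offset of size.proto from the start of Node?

Meta: flags at 0 (size 1, align 1) → ends 1; pad 3 to align 4 for seq; seq at 4 (size 4, align 4) → ends 8; ttl at 8 (size 2, align 2) → ends 10; version at 10 (size 1, align 1) → ends 11; proto at 11 (size 1, align 1) → ends 12; total 12 bytes, alignment 4
signature at 0 (size 2, align 2) → ends 2
pad 2 to align 4 for n_entries
n_entries at 4 (size 4, align 4) → ends 8
size at 8 (size 12, align 4) → ends 20
within Meta: proto at 11
8 + 11 = 19

19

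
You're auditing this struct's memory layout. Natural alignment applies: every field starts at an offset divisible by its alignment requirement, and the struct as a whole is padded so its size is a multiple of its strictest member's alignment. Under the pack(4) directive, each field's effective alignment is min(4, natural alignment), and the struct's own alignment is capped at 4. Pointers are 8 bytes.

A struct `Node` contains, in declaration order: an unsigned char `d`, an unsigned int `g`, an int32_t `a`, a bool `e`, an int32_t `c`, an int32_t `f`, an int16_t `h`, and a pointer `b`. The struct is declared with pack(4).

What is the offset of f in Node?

d at 0 (size 1, align 1) → ends 1
pad 3 to align 4 for g
g at 4 (size 4, align 4) → ends 8
a at 8 (size 4, align 4) → ends 12
e at 12 (size 1, align 1) → ends 13
pad 3 to align 4 for c
c at 16 (size 4, align 4) → ends 20
f at 20 (size 4, align 4) → ends 24

20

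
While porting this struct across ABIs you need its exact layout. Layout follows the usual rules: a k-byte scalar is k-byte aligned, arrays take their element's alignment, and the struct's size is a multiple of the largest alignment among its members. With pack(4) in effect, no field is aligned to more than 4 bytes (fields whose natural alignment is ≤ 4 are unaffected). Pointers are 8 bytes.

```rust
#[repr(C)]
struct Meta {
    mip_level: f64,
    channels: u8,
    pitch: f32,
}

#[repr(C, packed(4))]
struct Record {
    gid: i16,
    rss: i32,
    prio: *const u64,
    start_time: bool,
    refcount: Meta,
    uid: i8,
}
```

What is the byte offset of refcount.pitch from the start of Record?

32

Meta: 0..8  mip_level  (8B, 8-aligned); 8..9  channels  (1B, 1-aligned); 9..12  -- padding (3B); 12..16  pitch  (4B, 4-aligned); sizeof = 16, alignof = 8
0..2  gid  (2B, 2-aligned)
2..4  -- padding (2B)
4..8  rss  (4B, 4-aligned)
8..16  prio  (8B, 4-aligned)
16..17  start_time  (1B, 1-aligned)
17..20  -- padding (3B)
20..36  refcount  (16B, 4-aligned)
within Meta: pitch at 12
20 + 12 = 32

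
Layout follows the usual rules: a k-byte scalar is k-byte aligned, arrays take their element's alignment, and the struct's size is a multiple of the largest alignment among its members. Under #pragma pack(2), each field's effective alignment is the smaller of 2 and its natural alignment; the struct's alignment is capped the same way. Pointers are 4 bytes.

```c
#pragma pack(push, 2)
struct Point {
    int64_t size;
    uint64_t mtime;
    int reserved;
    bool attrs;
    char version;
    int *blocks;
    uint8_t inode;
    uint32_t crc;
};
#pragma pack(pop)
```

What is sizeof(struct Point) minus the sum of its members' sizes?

1

0..8  size  (8B, 2-aligned)
8..16  mtime  (8B, 2-aligned)
16..20  reserved  (4B, 2-aligned)
20..21  attrs  (1B, 1-aligned)
21..22  version  (1B, 1-aligned)
22..26  blocks  (4B, 2-aligned)
26..27  inode  (1B, 1-aligned)
27..28  -- padding (1B)
28..32  crc  (4B, 2-aligned)
sizeof = 32, alignof = 2
data bytes 31, size 32 → padding 1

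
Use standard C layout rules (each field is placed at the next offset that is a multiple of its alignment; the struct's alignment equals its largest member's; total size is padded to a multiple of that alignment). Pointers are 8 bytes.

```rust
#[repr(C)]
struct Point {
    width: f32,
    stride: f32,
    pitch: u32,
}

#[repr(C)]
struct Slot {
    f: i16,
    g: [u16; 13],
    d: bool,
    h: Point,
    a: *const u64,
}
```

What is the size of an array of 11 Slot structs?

Point: width at 0 (size 4, align 4) → ends 4; stride at 4 (size 4, align 4) → ends 8; pitch at 8 (size 4, align 4) → ends 12; total 12 bytes, alignment 4
f at 0 (size 2, align 2) → ends 2
g at 2 (size 26, align 2) → ends 28
d at 28 (size 1, align 1) → ends 29
pad 3 to align 4 for h
h at 32 (size 12, align 4) → ends 44
pad 4 to align 8 for a
a at 48 (size 8, align 8) → ends 56
total 56 bytes, alignment 8
array of 11: 11 × 56 = 616

616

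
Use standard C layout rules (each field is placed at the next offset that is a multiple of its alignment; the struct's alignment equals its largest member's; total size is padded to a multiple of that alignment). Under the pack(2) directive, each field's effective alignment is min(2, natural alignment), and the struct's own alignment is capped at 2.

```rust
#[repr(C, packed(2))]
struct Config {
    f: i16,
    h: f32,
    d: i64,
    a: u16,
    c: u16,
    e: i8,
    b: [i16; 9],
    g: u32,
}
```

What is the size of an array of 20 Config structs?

840

0..2  f  (2B, 2-aligned)
2..6  h  (4B, 2-aligned)
6..14  d  (8B, 2-aligned)
14..16  a  (2B, 2-aligned)
16..18  c  (2B, 2-aligned)
18..19  e  (1B, 1-aligned)
19..20  -- padding (1B)
20..38  b  (18B, 2-aligned)
38..42  g  (4B, 2-aligned)
sizeof = 42, alignof = 2
array of 20: 20 × 42 = 840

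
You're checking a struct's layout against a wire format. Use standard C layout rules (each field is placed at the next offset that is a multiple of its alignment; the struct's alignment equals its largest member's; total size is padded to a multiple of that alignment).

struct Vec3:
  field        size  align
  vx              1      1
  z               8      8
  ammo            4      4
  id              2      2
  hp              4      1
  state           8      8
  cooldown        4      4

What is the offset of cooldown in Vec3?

40

vx at 0 (size 1, align 1) → ends 1
pad 7 to align 8 for z
z at 8 (size 8, align 8) → ends 16
ammo at 16 (size 4, align 4) → ends 20
id at 20 (size 2, align 2) → ends 22
hp at 22 (size 4, align 1) → ends 26
pad 6 to align 8 for state
state at 32 (size 8, align 8) → ends 40
cooldown at 40 (size 4, align 4) → ends 44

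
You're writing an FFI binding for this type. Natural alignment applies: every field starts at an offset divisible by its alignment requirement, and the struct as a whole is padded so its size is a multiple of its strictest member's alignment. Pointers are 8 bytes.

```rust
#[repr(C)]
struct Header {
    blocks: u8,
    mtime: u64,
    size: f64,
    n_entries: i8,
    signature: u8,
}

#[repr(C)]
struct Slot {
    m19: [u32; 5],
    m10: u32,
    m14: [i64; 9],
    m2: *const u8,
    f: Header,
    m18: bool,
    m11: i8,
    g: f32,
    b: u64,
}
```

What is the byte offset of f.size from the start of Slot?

120

Header: 0..1  blocks  (1B, 1-aligned); 1..8  -- padding (7B); 8..16  mtime  (8B, 8-aligned); 16..24  size  (8B, 8-aligned); 24..25  n_entries  (1B, 1-aligned); 25..26  signature  (1B, 1-aligned); 26..32  -- tail padding (6B); sizeof = 32, alignof = 8
0..20  m19  (20B, 4-aligned)
20..24  m10  (4B, 4-aligned)
24..96  m14  (72B, 8-aligned)
96..104  m2  (8B, 8-aligned)
104..136  f  (32B, 8-aligned)
within Header: size at 16
104 + 16 = 120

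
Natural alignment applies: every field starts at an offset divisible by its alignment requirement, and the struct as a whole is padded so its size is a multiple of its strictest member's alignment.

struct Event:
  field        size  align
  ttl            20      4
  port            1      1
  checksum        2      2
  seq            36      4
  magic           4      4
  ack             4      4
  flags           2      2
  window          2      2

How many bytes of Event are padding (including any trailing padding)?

@0: ttl [20B, align 4] → 20
@20: port [1B, align 1] → 21
+1 pad (align 2)
@22: checksum [2B, align 2] → 24
@24: seq [36B, align 4] → 60
@60: magic [4B, align 4] → 64
@64: ack [4B, align 4] → 68
@68: flags [2B, align 2] → 70
@70: window [2B, align 2] → 72
size 72, align 4
data bytes 71, size 72 → padding 1

1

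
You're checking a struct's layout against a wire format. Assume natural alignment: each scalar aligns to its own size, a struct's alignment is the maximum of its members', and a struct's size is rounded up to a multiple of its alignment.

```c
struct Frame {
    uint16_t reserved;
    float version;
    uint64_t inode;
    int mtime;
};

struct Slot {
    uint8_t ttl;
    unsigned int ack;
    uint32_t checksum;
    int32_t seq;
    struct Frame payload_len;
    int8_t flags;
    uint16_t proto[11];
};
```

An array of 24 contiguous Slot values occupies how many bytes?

1536

Frame: 0..2  reserved  (2B, 2-aligned); 2..4  -- padding (2B); 4..8  version  (4B, 4-aligned); 8..16  inode  (8B, 8-aligned); 16..20  mtime  (4B, 4-aligned); 20..24  -- tail padding (4B); sizeof = 24, alignof = 8
0..1  ttl  (1B, 1-aligned)
1..4  -- padding (3B)
4..8  ack  (4B, 4-aligned)
8..12  checksum  (4B, 4-aligned)
12..16  seq  (4B, 4-aligned)
16..40  payload_len  (24B, 8-aligned)
40..41  flags  (1B, 1-aligned)
41..42  -- padding (1B)
42..64  proto  (22B, 2-aligned)
sizeof = 64, alignof = 8
array of 24: 24 × 64 = 1536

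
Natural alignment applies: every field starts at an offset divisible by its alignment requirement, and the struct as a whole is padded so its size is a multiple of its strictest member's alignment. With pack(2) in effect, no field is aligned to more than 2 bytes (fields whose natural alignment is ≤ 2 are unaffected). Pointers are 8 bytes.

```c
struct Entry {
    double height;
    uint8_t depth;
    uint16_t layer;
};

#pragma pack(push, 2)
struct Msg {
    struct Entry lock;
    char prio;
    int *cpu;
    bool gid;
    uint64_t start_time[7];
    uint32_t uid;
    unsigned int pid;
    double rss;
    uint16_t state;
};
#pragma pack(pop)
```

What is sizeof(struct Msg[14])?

Entry: @0: height [8B, align 8] → 8; @8: depth [1B, align 1] → 9; +1 pad (align 2); @10: layer [2B, align 2] → 12; +4 tail pad (align 8); size 16, align 8
@0: lock [16B, align 2] → 16
@16: prio [1B, align 1] → 17
+1 pad (align 2)
@18: cpu [8B, align 2] → 26
@26: gid [1B, align 1] → 27
+1 pad (align 2)
@28: start_time [56B, align 2] → 84
@84: uid [4B, align 2] → 88
@88: pid [4B, align 2] → 92
@92: rss [8B, align 2] → 100
@100: state [2B, align 2] → 102
size 102, align 2
array of 14: 14 × 102 = 1428

1428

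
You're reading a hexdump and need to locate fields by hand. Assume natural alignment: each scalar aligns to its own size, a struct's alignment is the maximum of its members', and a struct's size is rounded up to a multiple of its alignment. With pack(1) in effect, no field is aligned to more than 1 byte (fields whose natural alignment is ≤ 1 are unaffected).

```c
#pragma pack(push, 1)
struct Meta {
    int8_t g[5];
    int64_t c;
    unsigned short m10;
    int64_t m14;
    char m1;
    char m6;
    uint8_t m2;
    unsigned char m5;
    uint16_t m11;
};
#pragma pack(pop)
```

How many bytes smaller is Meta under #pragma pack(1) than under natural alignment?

natural layout:
  @0: g [5B, align 1] → 5
  +3 pad (align 8)
  @8: c [8B, align 8] → 16
  @16: m10 [2B, align 2] → 18
  +6 pad (align 8)
  @24: m14 [8B, align 8] → 32
  @32: m1 [1B, align 1] → 33
  @33: m6 [1B, align 1] → 34
  @34: m2 [1B, align 1] → 35
  @35: m5 [1B, align 1] → 36
  @36: m11 [2B, align 2] → 38
  +2 tail pad (align 8)
  size 40, align 8
packed(1) layout:
  @0: g [5B, align 1] → 5
  @5: c [8B, align 1] → 13
  @13: m10 [2B, align 1] → 15
  @15: m14 [8B, align 1] → 23
  @23: m1 [1B, align 1] → 24
  @24: m6 [1B, align 1] → 25
  @25: m2 [1B, align 1] → 26
  @26: m5 [1B, align 1] → 27
  @27: m11 [2B, align 1] → 29
  size 29, align 1
40 − 29 = 11

11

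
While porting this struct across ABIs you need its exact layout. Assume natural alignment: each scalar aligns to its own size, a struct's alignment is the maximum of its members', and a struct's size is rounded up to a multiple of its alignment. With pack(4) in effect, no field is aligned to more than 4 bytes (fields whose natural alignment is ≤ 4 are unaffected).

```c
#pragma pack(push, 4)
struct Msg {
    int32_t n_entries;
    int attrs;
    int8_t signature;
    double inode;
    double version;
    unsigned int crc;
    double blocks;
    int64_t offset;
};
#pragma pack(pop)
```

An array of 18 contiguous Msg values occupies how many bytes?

@0: n_entries [4B, align 4] → 4
@4: attrs [4B, align 4] → 8
@8: signature [1B, align 1] → 9
+3 pad (align 4)
@12: inode [8B, align 4] → 20
@20: version [8B, align 4] → 28
@28: crc [4B, align 4] → 32
@32: blocks [8B, align 4] → 40
@40: offset [8B, align 4] → 48
size 48, align 4
array of 18: 18 × 48 = 864

864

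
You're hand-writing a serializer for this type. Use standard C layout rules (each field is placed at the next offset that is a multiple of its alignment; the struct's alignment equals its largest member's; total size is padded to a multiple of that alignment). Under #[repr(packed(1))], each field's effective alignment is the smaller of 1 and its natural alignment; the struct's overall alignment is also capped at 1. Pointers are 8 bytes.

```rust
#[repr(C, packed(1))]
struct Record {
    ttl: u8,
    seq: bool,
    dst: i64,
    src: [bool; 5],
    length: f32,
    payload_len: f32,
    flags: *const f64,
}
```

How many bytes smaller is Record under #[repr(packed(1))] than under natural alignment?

9

natural layout:
  0..1  ttl  (1B, 1-aligned)
  1..2  seq  (1B, 1-aligned)
  2..8  -- padding (6B)
  8..16  dst  (8B, 8-aligned)
  16..21  src  (5B, 1-aligned)
  21..24  -- padding (3B)
  24..28  length  (4B, 4-aligned)
  28..32  payload_len  (4B, 4-aligned)
  32..40  flags  (8B, 8-aligned)
  sizeof = 40, alignof = 8
packed(1) layout:
  0..1  ttl  (1B, 1-aligned)
  1..2  seq  (1B, 1-aligned)
  2..10  dst  (8B, 1-aligned)
  10..15  src  (5B, 1-aligned)
  15..19  length  (4B, 1-aligned)
  19..23  payload_len  (4B, 1-aligned)
  23..31  flags  (8B, 1-aligned)
  sizeof = 31, alignof = 1
40 − 31 = 9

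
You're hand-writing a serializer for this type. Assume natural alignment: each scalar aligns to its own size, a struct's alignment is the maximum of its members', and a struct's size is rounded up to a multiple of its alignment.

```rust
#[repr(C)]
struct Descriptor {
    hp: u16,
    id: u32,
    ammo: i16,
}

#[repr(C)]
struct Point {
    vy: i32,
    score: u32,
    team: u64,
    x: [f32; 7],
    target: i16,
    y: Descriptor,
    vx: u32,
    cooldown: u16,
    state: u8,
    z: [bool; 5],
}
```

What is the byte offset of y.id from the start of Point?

Descriptor: 0..2  hp  (2B, 2-aligned); 2..4  -- padding (2B); 4..8  id  (4B, 4-aligned); 8..10  ammo  (2B, 2-aligned); 10..12  -- tail padding (2B); sizeof = 12, alignof = 4
0..4  vy  (4B, 4-aligned)
4..8  score  (4B, 4-aligned)
8..16  team  (8B, 8-aligned)
16..44  x  (28B, 4-aligned)
44..46  target  (2B, 2-aligned)
46..48  -- padding (2B)
48..60  y  (12B, 4-aligned)
within Descriptor: id at 4
48 + 4 = 52

52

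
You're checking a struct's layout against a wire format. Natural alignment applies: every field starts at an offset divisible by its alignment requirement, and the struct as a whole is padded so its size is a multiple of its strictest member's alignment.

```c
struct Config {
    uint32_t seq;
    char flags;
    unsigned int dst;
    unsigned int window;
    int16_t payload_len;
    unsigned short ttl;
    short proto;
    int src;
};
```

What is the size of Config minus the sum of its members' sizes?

@0: seq [4B, align 4] → 4
@4: flags [1B, align 1] → 5
+3 pad (align 4)
@8: dst [4B, align 4] → 12
@12: window [4B, align 4] → 16
@16: payload_len [2B, align 2] → 18
@18: ttl [2B, align 2] → 20
@20: proto [2B, align 2] → 22
+2 pad (align 4)
@24: src [4B, align 4] → 28
size 28, align 4
data bytes 23, size 28 → padding 5

5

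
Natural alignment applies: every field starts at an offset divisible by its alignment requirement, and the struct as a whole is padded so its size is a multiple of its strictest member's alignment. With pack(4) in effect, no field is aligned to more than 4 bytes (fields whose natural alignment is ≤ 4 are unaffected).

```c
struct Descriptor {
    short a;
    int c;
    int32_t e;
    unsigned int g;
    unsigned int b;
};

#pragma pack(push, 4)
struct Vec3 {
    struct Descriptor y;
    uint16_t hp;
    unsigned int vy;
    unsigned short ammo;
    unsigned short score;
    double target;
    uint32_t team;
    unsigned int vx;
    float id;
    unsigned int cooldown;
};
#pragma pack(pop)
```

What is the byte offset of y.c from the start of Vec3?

4

Descriptor: @0: a [2B, align 2] → 2; +2 pad (align 4); @4: c [4B, align 4] → 8; @8: e [4B, align 4] → 12; @12: g [4B, align 4] → 16; @16: b [4B, align 4] → 20; size 20, align 4
@0: y [20B, align 4] → 20
within Descriptor: c at 4
0 + 4 = 4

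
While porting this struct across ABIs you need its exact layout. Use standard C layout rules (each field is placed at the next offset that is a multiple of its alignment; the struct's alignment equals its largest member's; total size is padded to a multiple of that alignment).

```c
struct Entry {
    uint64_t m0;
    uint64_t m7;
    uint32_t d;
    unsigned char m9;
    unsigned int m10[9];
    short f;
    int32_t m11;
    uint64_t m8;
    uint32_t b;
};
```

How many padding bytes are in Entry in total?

13

0..8  m0  (8B, 8-aligned)
8..16  m7  (8B, 8-aligned)
16..20  d  (4B, 4-aligned)
20..21  m9  (1B, 1-aligned)
21..24  -- padding (3B)
24..60  m10  (36B, 4-aligned)
60..62  f  (2B, 2-aligned)
62..64  -- padding (2B)
64..68  m11  (4B, 4-aligned)
68..72  -- padding (4B)
72..80  m8  (8B, 8-aligned)
80..84  b  (4B, 4-aligned)
84..88  -- tail padding (4B)
sizeof = 88, alignof = 8
data bytes 75, size 88 → padding 13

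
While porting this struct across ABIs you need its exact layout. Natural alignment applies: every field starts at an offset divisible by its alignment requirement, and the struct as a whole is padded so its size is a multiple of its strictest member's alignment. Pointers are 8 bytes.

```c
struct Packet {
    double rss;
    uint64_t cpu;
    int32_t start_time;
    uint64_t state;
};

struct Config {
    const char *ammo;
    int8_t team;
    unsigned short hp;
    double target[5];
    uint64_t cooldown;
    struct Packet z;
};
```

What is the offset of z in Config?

Packet: 0..8  rss  (8B, 8-aligned); 8..16  cpu  (8B, 8-aligned); 16..20  start_time  (4B, 4-aligned); 20..24  -- padding (4B); 24..32  state  (8B, 8-aligned); sizeof = 32, alignof = 8
0..8  ammo  (8B, 8-aligned)
8..9  team  (1B, 1-aligned)
9..10  -- padding (1B)
10..12  hp  (2B, 2-aligned)
12..16  -- padding (4B)
16..56  target  (40B, 8-aligned)
56..64  cooldown  (8B, 8-aligned)
64..96  z  (32B, 8-aligned)

64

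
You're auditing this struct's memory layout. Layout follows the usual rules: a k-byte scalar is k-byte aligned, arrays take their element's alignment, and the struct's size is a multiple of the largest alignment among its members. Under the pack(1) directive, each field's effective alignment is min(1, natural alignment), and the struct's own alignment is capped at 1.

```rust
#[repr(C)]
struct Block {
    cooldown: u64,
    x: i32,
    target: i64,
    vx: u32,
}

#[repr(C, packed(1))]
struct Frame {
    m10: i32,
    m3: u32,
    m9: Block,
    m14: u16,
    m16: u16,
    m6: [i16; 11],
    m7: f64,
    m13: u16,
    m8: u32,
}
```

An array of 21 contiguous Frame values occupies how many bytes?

1680

Block: cooldown at 0 (size 8, align 8) → ends 8; x at 8 (size 4, align 4) → ends 12; pad 4 to align 8 for target; target at 16 (size 8, align 8) → ends 24; vx at 24 (size 4, align 4) → ends 28; tail pad 4 to reach multiple of 8; total 32 bytes, alignment 8
m10 at 0 (size 4, align 1) → ends 4
m3 at 4 (size 4, align 1) → ends 8
m9 at 8 (size 32, align 1) → ends 40
m14 at 40 (size 2, align 1) → ends 42
m16 at 42 (size 2, align 1) → ends 44
m6 at 44 (size 22, align 1) → ends 66
m7 at 66 (size 8, align 1) → ends 74
m13 at 74 (size 2, align 1) → ends 76
m8 at 76 (size 4, align 1) → ends 80
total 80 bytes, alignment 1
array of 21: 21 × 80 = 1680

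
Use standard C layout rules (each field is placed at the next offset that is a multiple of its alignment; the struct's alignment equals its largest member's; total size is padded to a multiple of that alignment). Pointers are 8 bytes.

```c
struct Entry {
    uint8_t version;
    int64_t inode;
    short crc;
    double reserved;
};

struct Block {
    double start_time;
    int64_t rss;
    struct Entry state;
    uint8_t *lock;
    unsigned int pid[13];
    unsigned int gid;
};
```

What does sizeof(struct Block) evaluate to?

Entry: @0: version [1B, align 1] → 1; +7 pad (align 8); @8: inode [8B, align 8] → 16; @16: crc [2B, align 2] → 18; +6 pad (align 8); @24: reserved [8B, align 8] → 32; size 32, align 8
@0: start_time [8B, align 8] → 8
@8: rss [8B, align 8] → 16
@16: state [32B, align 8] → 48
@48: lock [8B, align 8] → 56
@56: pid [52B, align 4] → 108
@108: gid [4B, align 4] → 112
size 112, align 8

112 bytes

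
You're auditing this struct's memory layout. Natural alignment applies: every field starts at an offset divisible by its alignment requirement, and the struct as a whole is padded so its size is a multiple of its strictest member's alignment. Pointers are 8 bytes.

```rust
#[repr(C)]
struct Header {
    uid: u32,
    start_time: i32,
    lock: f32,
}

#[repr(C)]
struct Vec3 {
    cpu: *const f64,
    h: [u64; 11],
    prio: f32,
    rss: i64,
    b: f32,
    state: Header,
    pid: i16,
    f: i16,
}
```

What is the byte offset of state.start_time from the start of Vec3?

120

Header: 0..4  uid  (4B, 4-aligned); 4..8  start_time  (4B, 4-aligned); 8..12  lock  (4B, 4-aligned); sizeof = 12, alignof = 4
0..8  cpu  (8B, 8-aligned)
8..96  h  (88B, 8-aligned)
96..100  prio  (4B, 4-aligned)
100..104  -- padding (4B)
104..112  rss  (8B, 8-aligned)
112..116  b  (4B, 4-aligned)
116..128  state  (12B, 4-aligned)
within Header: start_time at 4
116 + 4 = 120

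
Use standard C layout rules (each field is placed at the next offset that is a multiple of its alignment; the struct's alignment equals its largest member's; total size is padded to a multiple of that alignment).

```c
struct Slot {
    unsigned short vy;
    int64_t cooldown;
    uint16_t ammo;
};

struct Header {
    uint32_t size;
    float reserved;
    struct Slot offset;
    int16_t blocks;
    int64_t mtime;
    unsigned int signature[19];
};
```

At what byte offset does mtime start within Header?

Slot: 0..2  vy  (2B, 2-aligned); 2..8  -- padding (6B); 8..16  cooldown  (8B, 8-aligned); 16..18  ammo  (2B, 2-aligned); 18..24  -- tail padding (6B); sizeof = 24, alignof = 8
0..4  size  (4B, 4-aligned)
4..8  reserved  (4B, 4-aligned)
8..32  offset  (24B, 8-aligned)
32..34  blocks  (2B, 2-aligned)
34..40  -- padding (6B)
40..48  mtime  (8B, 8-aligned)

40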